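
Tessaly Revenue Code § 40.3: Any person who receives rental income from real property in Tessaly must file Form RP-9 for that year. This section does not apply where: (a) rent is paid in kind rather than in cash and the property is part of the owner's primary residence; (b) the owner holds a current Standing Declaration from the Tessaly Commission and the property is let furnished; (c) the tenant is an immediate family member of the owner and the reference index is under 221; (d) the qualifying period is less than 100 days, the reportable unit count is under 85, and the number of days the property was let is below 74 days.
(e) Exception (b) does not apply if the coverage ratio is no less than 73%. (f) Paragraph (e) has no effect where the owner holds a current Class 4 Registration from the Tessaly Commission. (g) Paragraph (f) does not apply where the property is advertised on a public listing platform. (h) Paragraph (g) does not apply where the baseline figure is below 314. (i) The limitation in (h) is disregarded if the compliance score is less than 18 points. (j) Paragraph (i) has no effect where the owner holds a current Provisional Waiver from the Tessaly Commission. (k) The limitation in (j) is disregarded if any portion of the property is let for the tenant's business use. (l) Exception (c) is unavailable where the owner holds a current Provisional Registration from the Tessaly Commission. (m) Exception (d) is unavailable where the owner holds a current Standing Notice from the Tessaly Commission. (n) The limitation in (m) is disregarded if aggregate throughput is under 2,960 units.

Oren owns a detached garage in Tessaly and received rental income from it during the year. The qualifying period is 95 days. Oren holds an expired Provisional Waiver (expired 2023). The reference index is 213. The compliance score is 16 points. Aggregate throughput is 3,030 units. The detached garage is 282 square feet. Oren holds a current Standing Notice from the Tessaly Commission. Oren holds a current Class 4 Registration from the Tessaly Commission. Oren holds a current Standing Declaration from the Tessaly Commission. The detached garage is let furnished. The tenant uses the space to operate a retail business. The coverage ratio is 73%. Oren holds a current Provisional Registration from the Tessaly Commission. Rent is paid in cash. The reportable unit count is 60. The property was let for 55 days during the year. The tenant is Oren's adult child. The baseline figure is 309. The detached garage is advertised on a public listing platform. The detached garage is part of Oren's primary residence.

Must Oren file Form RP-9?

Exception (a) requires that rent is paid in kind rather than in cash; but rent is paid in cash, so (a) is unavailable.
Exception (b) is satisfied on its face — a current Standing Declaration is held; the property is let furnished. But applying paragraphs (e)–(k): (e) operates against (b): the coverage ratio is 73%, meeting the 73% threshold. (f) would limit (e) — a current Class 4 Registration is held — but (g) sets (f) aside: (g) operates against (f): the property is publicly advertised. (h) would limit (g) — the baseline figure is 309, below the 314 limit — but (i) sets (h) aside: (i) operates against (h): the compliance score is 16 points, less than the 18 points limit. (j), which would lift (i), is inapplicable — no current Provisional Waiver is held. Exception (b) does not apply.
Exception (c): the tenant is an immediate family member; the reference index is 213, under the 221 limit — every condition holds. Turning to paragraph (l): (l) operates against (c): a current Provisional Registration is held. So (c) is unavailable.
All of (d)'s requirements are met (the qualifying period is 95 days, less than the 100 days limit; the reportable unit count is 60, under the 85 limit; the number of days the property was let is 55 days, below the 74 days limit). However, paragraphs (m)–(n) must be considered: (m) is triggered — a current Standing Notice is held. (n) is not triggered (aggregate throughput is 3,030 units, not under 2,960 units), so (m) stands. (d) is therefore removed.
Every exception is unavailable, so the rule governs.

Yes — Oren must file Form RP-9.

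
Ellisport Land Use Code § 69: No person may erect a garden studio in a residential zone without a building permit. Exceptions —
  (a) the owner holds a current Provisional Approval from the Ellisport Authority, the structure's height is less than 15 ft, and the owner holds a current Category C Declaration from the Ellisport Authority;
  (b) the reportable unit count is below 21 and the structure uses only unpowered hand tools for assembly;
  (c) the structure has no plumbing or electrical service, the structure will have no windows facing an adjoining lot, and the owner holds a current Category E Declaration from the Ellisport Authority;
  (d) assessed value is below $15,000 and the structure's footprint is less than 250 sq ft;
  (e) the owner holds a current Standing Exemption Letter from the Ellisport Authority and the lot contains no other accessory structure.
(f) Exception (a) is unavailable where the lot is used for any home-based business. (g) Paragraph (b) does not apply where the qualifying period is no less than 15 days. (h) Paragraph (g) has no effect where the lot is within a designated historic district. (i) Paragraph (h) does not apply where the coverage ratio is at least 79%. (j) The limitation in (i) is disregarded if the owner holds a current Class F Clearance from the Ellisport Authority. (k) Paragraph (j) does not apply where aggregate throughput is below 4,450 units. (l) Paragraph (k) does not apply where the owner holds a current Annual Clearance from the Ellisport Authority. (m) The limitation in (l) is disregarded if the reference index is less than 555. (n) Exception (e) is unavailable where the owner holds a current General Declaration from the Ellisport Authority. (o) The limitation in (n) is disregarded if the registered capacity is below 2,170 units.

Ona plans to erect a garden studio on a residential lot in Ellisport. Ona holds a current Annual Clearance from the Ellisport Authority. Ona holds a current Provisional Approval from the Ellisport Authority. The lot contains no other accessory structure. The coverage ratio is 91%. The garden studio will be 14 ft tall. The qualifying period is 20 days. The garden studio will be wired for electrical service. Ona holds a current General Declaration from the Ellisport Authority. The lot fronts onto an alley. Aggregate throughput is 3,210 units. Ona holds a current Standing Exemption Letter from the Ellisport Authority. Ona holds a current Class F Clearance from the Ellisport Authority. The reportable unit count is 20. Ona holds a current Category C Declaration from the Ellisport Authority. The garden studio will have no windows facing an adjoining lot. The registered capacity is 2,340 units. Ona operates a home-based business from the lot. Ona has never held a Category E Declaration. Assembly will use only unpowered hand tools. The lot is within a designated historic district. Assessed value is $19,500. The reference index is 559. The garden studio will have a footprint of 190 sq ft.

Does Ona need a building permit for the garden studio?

No — exception (b) applies; Ona does not need a building permit.

All of (a)'s requirements are met (a current Provisional Approval is held; the structure's height is 14 ft, less than the 15 ft limit; a current Category C Declaration is held). However, paragraph (f) must be considered: (f) operates against (a): a home-based business operates on the lot. So (a) is unavailable.
Exception (b)'s conditions are all satisfied: the reportable unit count is 20, below the 21 limit; assembly uses only hand tools. Applying paragraphs (g)–(m): (g) is engaged (the qualifying period is 20 days, meeting the 15 days threshold), but is set aside by (h): (h) operates against (g): the lot is in a historic district. (i) applies (the coverage ratio is 91%, meeting the 79% threshold), but is displaced by (j): (j) operates against (i): a current Class F Clearance is held. (k) would limit (j) — aggregate throughput is 3,210 units, below the 4,450 units limit — but (l) sets (k) aside: (l) operates against (k): a current Annual Clearance is held. (m), which would lift (l), is inapplicable — the reference index is 559, not less than 555. So (b) applies.
Exception (c) does not apply: electrical service is planned.
Exception (d) does not apply: assessed value is $19,500, not below $15,000.
All of (e)'s requirements are met (a current Standing Exemption Letter is held; the lot has no other accessory structure). However, paragraphs (n)–(o) must be considered: (n) is triggered — a current General Declaration is held. (o), which would lift (n), does not operate here — the registered capacity is 2,340 units, not below 2,170 units. (e) is therefore removed.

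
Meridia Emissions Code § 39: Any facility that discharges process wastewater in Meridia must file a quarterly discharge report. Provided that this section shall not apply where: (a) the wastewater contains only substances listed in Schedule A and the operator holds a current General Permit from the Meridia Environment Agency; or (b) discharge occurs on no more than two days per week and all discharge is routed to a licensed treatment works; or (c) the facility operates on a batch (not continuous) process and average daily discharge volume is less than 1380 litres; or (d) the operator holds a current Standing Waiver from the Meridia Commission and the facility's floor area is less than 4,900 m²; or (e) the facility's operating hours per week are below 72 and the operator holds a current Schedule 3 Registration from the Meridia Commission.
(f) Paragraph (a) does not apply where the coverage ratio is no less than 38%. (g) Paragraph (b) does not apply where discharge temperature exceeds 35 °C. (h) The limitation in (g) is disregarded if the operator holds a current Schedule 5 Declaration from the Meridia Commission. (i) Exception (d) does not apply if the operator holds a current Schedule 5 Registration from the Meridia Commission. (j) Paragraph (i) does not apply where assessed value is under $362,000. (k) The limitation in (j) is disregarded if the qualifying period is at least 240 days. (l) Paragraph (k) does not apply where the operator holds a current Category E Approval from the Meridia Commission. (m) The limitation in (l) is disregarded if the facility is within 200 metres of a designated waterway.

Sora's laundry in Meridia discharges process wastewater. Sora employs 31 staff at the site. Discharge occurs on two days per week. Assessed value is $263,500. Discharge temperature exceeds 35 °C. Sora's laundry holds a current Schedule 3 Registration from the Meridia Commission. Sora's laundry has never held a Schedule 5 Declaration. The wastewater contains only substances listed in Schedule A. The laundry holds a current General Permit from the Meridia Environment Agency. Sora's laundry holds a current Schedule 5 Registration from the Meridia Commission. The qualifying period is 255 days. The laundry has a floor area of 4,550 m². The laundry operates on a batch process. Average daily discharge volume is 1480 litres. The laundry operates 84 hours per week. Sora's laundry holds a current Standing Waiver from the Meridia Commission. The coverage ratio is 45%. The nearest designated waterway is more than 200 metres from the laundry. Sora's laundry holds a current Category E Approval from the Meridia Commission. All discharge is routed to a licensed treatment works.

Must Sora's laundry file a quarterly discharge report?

No — exception (d) applies; Sora's laundry is not required to file a quarterly discharge report.

Exception (a) is satisfied on its face — the wastewater is Schedule-A-only; a current General Permit is held. However, paragraph (f) must be considered: (f) is triggered — the coverage ratio is 45%, meeting the 38% threshold. So (a) is unavailable.
Exception (b): discharge occurs on no more than two days per week; discharge is routed to a licensed treatment works — every condition holds. But: (g) operates against (b): discharge temperature exceeds 35 °C. (h) is inapplicable (there is no Schedule 5 Declaration in force), so (g) stands. Exception (b) does not apply.
Exception (c) fails — average daily discharge volume is 1480 litres, not less than 1380 litres.
Exception (d)'s conditions are all satisfied: a current Standing Waiver is held; the facility's floor area is 4,550 m², less than the 4,900 m² limit. As to paragraphs (i)–(m): (i) is triggered (a current Schedule 5 Registration is held), but is set aside by (j): (j) operates against (i): assessed value is $263,500, under the $362,000 limit. (k) is engaged (the qualifying period is 255 days, meeting the 240 days threshold), but yields to (l): (l) operates against (k): a current Category E Approval is held. (m) is not engaged (the laundry is more than 200 m from any designated waterway), so (l) stands. (d) remains available.
Exception (e) requires that the facility's operating hours per week are below 72; but the facility's operating hours per week are 84, not below 72, so (e) is unavailable.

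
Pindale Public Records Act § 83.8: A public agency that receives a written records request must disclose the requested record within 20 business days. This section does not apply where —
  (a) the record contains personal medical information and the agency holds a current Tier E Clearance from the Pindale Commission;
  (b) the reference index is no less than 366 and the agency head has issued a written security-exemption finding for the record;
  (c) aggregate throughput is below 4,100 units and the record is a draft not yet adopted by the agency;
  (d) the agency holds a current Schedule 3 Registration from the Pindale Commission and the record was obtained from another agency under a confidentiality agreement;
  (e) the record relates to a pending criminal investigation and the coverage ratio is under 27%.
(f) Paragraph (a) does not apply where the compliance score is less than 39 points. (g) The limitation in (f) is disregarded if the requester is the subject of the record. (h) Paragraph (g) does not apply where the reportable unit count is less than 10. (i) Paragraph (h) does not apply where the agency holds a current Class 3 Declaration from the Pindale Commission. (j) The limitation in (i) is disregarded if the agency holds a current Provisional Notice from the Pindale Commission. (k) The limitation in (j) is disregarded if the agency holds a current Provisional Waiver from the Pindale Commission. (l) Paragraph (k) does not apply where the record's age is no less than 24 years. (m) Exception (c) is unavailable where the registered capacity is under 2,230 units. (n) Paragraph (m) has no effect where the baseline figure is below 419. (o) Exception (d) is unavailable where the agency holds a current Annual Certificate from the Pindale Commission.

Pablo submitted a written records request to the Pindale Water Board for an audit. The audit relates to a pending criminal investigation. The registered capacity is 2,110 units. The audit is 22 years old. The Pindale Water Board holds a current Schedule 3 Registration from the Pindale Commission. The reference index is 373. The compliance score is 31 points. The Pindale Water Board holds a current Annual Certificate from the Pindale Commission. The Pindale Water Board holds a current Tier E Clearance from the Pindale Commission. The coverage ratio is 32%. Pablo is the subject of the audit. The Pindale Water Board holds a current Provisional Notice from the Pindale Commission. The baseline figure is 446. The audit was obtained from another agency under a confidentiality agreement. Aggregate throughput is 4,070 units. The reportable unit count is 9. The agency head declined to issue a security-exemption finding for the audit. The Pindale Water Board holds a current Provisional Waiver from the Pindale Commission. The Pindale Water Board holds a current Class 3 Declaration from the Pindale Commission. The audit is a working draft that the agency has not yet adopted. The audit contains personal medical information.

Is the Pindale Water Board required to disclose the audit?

No — exception (a) applies; the Pindale Water Board is not required to disclose the audit.

Exception (a): the audit contains personal medical information; a current Tier E Clearance is held — every condition holds. Applying paragraphs (f)–(l): (f) is engaged (the compliance score is 31 points, less than the 39 points limit), but yields to (g): (g) operates against (f): Pablo is the subject of the audit. (h) is triggered (the reportable unit count is 9, less than the 10 limit), but is overridden by (i): (i) is engaged — a current Class 3 Declaration is held. (j) would limit (i) — a current Provisional Notice is held — but (k) sets (j) aside: (k) operates against (j): a current Provisional Waiver is held. (l), which would lift (k), is inapplicable — the record's age is 22 years, short of 24 years. Exception (a) stands.
Exception (b) requires that the agency head has issued a written security-exemption finding for the record; but the agency head declined to issue a security-exemption finding, so (b) is unavailable.
All of (c)'s requirements are met (aggregate throughput is 4,070 units, below the 4,100 units limit; the audit is an unadopted draft). However, paragraphs (m)–(n) must be considered: (m) applies — the registered capacity is 2,110 units, under the 2,230 units limit. (n), which would lift (m), is inapplicable — the baseline figure is 446, not below 419. So (c) is unavailable.
Exception (d)'s conditions are all satisfied: a current Schedule 3 Registration is held; the audit was obtained under a confidentiality agreement. But applying paragraph (o): (o) operates — a current Annual Certificate is held. Exception (d) does not apply.
Exception (e) does not apply: the coverage ratio is 32%, not under 27%.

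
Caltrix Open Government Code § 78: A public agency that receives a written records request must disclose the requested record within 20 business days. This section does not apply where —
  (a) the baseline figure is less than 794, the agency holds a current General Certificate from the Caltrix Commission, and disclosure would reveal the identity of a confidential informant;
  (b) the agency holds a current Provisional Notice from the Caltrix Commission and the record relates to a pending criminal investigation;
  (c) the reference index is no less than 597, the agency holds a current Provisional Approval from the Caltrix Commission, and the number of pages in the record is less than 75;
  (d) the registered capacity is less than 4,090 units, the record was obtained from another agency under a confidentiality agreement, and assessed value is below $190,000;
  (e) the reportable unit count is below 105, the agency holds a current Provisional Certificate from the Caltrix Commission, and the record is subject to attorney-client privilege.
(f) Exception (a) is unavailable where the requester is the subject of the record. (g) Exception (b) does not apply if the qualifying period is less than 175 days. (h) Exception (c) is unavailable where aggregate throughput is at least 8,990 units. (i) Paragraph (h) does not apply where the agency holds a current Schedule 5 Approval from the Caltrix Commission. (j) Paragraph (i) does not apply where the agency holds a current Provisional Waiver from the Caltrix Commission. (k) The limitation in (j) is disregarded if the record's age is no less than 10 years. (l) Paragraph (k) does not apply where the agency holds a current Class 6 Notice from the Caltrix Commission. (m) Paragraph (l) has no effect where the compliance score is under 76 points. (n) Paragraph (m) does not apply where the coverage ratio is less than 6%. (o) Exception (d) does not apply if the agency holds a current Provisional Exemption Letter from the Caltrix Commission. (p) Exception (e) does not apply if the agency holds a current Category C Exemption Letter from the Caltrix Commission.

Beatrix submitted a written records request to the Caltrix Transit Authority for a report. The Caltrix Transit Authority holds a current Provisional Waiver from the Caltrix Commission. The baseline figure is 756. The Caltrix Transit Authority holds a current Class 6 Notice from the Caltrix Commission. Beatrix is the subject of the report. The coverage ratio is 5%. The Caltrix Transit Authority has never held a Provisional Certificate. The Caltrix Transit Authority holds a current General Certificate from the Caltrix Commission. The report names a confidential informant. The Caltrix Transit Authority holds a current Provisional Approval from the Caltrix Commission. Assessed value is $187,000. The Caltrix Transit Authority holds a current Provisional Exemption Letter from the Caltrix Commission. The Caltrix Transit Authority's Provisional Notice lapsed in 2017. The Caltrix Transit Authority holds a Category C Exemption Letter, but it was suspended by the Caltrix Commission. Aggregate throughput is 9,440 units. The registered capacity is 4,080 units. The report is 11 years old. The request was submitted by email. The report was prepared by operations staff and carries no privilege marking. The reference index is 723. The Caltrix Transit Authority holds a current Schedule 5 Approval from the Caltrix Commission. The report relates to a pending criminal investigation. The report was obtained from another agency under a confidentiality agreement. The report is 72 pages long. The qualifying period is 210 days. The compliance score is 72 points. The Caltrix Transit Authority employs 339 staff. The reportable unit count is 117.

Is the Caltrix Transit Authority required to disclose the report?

Yes — the Caltrix Transit Authority must disclose the report.

Exception (a)'s conditions are all satisfied: the baseline figure is 756, less than the 794 limit; a current General Certificate is held; the report names a confidential informant. But applying paragraph (f): (f) applies — Beatrix is the subject of the report. Exception (a) does not apply.
Exception (b) fails — there is no Provisional Notice in force.
Exception (c)'s conditions are all satisfied: the reference index is 723, meeting the 597 threshold; a current Provisional Approval is held; the number of pages in the record is 72, less than the 75 limit. But: (h) is triggered — aggregate throughput is 9,440 units, meeting the 8,990 units threshold. (i) would limit (h) — a current Schedule 5 Approval is held — but (j) sets (i) aside: (j) operates against (i): a current Provisional Waiver is held. (k) would limit (j) — the record's age is 11 years, meeting the 10 years threshold — but (l) sets (k) aside: (l) applies — a current Class 6 Notice is held. (m) is engaged (the compliance score is 72 points, under the 76 points limit), but yields to (n): (n) applies — the coverage ratio is 5%, less than the 6% limit. (c) is therefore removed.
Exception (d) is satisfied on its face — the registered capacity is 4,080 units, less than the 4,090 units limit; the report was obtained under a confidentiality agreement; assessed value is $187,000, below the $190,000 limit. However, paragraph (o) must be considered: (o) is triggered — a current Provisional Exemption Letter is held. So (d) is unavailable.
Exception (e) requires that the reportable unit count is below 105; but the reportable unit count is 117, not below 105, so (e) is unavailable.
Every exception is unavailable, so the rule governs.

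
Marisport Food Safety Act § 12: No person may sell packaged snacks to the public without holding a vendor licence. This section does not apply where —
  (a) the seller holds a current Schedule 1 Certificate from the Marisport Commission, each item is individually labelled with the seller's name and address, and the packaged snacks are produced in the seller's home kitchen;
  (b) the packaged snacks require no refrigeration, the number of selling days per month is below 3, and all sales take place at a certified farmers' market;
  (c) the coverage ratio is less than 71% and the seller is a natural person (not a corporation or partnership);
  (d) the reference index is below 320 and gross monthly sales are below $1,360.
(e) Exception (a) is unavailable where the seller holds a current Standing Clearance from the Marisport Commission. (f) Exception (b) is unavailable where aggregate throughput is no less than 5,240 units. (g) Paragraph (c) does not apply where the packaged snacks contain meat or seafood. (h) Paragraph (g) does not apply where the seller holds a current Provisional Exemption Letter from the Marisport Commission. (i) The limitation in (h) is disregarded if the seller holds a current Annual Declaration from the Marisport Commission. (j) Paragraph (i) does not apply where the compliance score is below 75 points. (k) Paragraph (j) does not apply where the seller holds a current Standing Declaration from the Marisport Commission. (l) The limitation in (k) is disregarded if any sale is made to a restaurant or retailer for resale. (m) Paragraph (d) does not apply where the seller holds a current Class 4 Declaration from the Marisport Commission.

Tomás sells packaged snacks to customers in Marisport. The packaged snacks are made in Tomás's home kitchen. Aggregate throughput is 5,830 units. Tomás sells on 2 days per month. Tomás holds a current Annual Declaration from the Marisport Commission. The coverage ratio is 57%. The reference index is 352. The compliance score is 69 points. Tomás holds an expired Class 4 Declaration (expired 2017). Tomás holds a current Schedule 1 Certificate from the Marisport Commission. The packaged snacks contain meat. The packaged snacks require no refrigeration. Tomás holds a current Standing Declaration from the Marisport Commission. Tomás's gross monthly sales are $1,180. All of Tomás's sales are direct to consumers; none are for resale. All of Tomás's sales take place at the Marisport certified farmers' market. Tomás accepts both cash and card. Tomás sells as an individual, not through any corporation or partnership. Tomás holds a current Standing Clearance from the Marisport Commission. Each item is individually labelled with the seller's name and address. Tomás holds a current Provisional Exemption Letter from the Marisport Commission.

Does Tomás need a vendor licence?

All of (a)'s requirements are met (a current Schedule 1 Certificate is held; items are individually labelled; the packaged snacks are home-kitchen produced). But applying paragraph (e): (e) operates against (a): a current Standing Clearance is held. (a) is therefore removed.
Exception (b)'s conditions are all satisfied: the packaged snacks are shelf-stable; the number of selling days per month is 2, below the 3 limit; all sales are at a certified farmers' market. Turning to paragraph (f): (f) applies — aggregate throughput is 5,830 units, meeting the 5,240 units threshold. So (b) is unavailable.
Exception (c)'s conditions are all satisfied: the coverage ratio is 57%, less than the 71% limit; the seller is a natural person. Turning to paragraphs (g)–(l): (g) operates — the packaged snacks contain meat. (h) would limit (g) — a current Provisional Exemption Letter is held — but (i) sets (h) aside: (i) is engaged — a current Annual Declaration is held. (j) would limit (i) — the compliance score is 69 points, below the 75 points limit — but (k) sets (j) aside: (k) is engaged — a current Standing Declaration is held. (l) does not operate here (no sales are for resale), so (k) stands. (c) is therefore removed.
Exception (d) does not apply: the reference index is 352, not below 320.
None of the exceptions is available; § 12 applies in full.

Yes — Tomás must hold a vendor licence.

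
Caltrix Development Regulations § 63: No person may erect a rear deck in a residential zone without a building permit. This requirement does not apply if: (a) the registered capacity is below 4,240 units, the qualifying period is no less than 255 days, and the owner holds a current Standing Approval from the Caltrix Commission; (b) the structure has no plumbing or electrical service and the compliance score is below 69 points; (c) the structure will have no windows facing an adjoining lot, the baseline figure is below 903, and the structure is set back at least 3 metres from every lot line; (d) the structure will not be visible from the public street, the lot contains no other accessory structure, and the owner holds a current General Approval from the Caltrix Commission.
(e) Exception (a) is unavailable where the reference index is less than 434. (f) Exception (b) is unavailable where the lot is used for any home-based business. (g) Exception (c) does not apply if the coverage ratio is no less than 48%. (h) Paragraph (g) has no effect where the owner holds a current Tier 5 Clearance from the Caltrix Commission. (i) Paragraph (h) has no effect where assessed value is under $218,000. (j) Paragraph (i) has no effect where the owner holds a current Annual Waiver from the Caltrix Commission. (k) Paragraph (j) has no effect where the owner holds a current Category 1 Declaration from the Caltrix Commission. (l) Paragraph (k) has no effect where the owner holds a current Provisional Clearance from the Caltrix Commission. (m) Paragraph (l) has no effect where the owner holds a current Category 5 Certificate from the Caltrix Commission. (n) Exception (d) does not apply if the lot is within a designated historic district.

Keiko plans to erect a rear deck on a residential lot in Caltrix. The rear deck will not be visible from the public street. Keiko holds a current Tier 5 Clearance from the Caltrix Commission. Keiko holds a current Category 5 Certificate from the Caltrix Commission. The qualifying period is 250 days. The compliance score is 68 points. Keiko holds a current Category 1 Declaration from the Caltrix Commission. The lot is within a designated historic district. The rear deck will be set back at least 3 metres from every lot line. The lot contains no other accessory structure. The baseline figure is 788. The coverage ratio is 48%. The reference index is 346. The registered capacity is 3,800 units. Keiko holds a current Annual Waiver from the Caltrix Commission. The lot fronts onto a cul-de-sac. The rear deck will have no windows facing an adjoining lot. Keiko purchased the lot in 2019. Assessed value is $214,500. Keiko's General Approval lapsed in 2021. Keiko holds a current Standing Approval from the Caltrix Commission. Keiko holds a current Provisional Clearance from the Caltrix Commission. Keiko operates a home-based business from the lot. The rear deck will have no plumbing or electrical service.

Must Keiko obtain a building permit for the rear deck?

Exception (a) does not apply: the qualifying period is 250 days, short of 255 days.
Exception (b): there is no plumbing or electrical service; the compliance score is 68 points, below the 69 points limit — every condition holds. But: (f) operates against (b): a home-based business operates on the lot. Exception (b) does not apply.
Exception (c)'s conditions are all satisfied: no windows face an adjoining lot; the baseline figure is 788, below the 903 limit; the setback is at least 3 m on every side. Turning to paragraphs (g)–(m): (g) operates against (c): the coverage ratio is 48%, meeting the 48% threshold. (h) would limit (g) — a current Tier 5 Clearance is held — but (i) sets (h) aside: (i) operates against (h): assessed value is $214,500, under the $218,000 limit. (j) would limit (i) — a current Annual Waiver is held — but (k) sets (j) aside: (k) applies — a current Category 1 Declaration is held. (l) operates (a current Provisional Clearance is held), but is overridden by (m): (m) is engaged — a current Category 5 Certificate is held. So (c) is unavailable.
Exception (d) does not apply: no current General Approval is held.
None of the exceptions is available; § 63 applies in full.

Yes — Keiko must obtain a building permit.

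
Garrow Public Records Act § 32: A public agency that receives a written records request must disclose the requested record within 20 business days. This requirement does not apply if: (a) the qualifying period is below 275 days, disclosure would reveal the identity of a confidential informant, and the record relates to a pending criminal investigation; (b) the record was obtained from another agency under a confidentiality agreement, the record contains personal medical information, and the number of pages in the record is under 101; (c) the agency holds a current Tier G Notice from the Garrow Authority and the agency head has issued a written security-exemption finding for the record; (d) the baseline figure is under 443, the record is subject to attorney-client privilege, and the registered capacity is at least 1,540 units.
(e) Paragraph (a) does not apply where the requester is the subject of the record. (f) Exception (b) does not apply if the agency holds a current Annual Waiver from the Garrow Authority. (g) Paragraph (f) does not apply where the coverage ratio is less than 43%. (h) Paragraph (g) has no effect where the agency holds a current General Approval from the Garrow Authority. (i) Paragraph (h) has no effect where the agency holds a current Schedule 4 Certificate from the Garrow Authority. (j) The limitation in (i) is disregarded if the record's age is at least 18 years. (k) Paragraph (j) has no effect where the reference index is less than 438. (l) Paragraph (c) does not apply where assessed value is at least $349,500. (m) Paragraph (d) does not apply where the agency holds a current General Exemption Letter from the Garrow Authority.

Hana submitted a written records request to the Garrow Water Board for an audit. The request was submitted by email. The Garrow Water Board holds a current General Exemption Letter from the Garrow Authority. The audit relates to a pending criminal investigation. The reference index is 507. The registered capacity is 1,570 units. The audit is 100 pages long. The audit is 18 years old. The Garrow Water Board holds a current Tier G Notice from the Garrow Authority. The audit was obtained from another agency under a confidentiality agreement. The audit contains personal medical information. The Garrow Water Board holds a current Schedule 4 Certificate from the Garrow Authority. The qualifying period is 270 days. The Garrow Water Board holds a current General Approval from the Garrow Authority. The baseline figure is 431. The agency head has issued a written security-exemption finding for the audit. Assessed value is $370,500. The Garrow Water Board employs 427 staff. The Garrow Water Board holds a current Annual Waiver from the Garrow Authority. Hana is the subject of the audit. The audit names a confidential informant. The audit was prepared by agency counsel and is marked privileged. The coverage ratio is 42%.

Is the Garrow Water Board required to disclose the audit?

All of (a)'s requirements are met (the qualifying period is 270 days, below the 275 days limit; the audit names a confidential informant; the audit relates to a pending investigation). But: (e) is engaged — Hana is the subject of the audit. (a) is therefore removed.
All of (b)'s requirements are met (the audit was obtained under a confidentiality agreement; the audit contains personal medical information; the number of pages in the record is 100, under the 101 limit). But: (f) operates against (b): a current Annual Waiver is held. (g) would limit (f) — the coverage ratio is 42%, less than the 43% limit — but (h) sets (g) aside: (h) operates — a current General Approval is held. (i) would limit (h) — a current Schedule 4 Certificate is held — but (j) sets (i) aside: (j) operates against (i): the record's age is 18 years, meeting the 18 years threshold. (k) is not triggered (the reference index is 507, not less than 438), so (j) stands. Exception (b) does not apply.
All of (c)'s requirements are met (a current Tier G Notice is held; a written security-exemption finding has been issued). But applying paragraph (l): (l) operates against (c): assessed value is $370,500, meeting the $349,500 threshold. (c) is therefore removed.
Exception (d)'s conditions are all satisfied: the baseline figure is 431, under the 443 limit; the audit is privileged; the registered capacity is 1,570 units, meeting the 1,540 units threshold. However, paragraph (m) must be considered: (m) operates against (d): a current General Exemption Letter is held. Exception (d) does not apply.
None of the exceptions is available; § 32 applies in full.

Yes — the Garrow Water Board must disclose the audit.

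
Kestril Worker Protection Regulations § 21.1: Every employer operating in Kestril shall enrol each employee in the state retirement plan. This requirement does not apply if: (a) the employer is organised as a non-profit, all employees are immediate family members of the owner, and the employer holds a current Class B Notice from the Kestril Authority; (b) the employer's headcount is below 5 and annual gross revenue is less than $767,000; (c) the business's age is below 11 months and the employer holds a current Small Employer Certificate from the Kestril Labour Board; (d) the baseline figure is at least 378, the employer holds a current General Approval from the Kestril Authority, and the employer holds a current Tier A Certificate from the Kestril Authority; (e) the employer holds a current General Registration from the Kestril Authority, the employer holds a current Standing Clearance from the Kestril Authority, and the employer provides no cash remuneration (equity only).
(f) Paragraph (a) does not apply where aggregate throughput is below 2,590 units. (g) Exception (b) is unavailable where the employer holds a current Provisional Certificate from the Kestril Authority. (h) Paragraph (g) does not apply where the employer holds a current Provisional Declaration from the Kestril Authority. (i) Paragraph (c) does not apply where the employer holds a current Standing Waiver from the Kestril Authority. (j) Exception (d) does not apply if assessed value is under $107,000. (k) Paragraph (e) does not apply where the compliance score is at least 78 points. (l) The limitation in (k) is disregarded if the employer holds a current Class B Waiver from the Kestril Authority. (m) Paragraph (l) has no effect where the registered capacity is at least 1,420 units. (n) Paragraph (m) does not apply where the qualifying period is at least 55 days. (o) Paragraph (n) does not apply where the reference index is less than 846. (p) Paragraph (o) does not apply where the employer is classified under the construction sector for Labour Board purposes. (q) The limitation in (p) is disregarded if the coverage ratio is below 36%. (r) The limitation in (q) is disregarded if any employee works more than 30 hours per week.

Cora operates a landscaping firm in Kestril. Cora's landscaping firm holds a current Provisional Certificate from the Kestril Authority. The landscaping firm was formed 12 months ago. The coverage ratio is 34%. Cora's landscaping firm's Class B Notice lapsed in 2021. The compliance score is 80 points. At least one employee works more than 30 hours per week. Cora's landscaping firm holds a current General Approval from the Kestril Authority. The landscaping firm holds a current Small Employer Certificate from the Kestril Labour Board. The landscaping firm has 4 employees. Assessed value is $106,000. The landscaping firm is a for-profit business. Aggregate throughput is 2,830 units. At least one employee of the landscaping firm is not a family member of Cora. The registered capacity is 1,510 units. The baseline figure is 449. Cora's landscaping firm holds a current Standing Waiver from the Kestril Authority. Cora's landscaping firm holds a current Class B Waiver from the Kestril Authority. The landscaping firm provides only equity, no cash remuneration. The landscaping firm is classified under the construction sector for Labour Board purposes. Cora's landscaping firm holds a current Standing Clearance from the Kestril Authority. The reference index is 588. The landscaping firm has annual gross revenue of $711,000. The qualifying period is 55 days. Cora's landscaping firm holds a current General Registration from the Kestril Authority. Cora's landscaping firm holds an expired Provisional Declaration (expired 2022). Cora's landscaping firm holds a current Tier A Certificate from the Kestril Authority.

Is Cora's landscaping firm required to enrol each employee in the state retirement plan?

No — exception (e) applies; Cora's landscaping firm is not required to enrol each employee in the state retirement plan.

Exception (a) requires that the employer is organised as a non-profit; but the employer is for-profit, so (a) is unavailable.
All of (b)'s requirements are met (the employer's headcount is 4, below the 5 limit; annual gross revenue is $711,000, less than the $767,000 limit). Turning to paragraphs (g)–(h): (g) operates against (b): a current Provisional Certificate is held. (h) is not engaged (no current Provisional Declaration is held), so (g) stands. Exception (b) does not apply.
Exception (c) does not apply: the business's age is 12 months, not below 11 months.
Exception (d) is satisfied on its face — the baseline figure is 449, meeting the 378 threshold; a current General Approval is held; a current Tier A Certificate is held. But applying paragraph (j): (j) operates — assessed value is $106,000, under the $107,000 limit. So (d) is unavailable.
All of (e)'s requirements are met (a current General Registration is held; a current Standing Clearance is held; remuneration is equity-only). Applying paragraphs (k)–(r): (k) would limit (e) — the compliance score is 80 points, meeting the 78 points threshold — but (l) sets (k) aside: (l) operates against (k): a current Class B Waiver is held. (m) applies (the registered capacity is 1,510 units, meeting the 1,420 units threshold), but is displaced by (n): (n) applies — the qualifying period is 55 days, meeting the 55 days threshold. (o) operates (the reference index is 588, less than the 846 limit), but is displaced by (p): (p) operates against (o): the landscaping firm is classified under the construction sector. (q) would limit (p) — the coverage ratio is 34%, below the 36% limit — but (r) sets (q) aside: (r) is triggered — at least one employee exceeds 30 hours/week. So (e) applies.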